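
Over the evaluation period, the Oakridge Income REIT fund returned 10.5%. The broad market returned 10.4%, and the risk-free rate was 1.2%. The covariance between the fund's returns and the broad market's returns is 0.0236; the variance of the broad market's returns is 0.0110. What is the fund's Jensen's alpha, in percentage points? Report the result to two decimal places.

β = Cov / Var = 0.0236 / 0.0110 = 2.1455
E[R] = Rf + β(Rm − Rf) = 1.2% + 2.1455 × (10.4% − 1.2%) = 20.9386%
α = Rp − E[R] = 10.5% − 20.9386% = -10.4386

-10.44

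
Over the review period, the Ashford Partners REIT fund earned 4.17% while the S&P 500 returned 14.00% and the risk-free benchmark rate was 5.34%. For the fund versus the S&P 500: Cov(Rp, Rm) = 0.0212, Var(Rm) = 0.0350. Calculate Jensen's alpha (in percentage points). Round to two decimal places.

-6.42

β = Cov / Var = 0.0212 / 0.0350 = 0.6057
E[R] = Rf + β(Rm − Rf) = 5.34% + 0.6057 × (14.00% − 5.34%) = 10.5854%
α = Rp − E[R] = 4.17% − 10.5854% = -6.4154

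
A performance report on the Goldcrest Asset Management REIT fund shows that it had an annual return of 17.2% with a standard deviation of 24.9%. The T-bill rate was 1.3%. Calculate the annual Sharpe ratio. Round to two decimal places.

Sharpe = (Rp − Rf) / σp = (17.2% − 1.3%) / 24.9% = 15.90% / 24.9% = 0.6386

0.64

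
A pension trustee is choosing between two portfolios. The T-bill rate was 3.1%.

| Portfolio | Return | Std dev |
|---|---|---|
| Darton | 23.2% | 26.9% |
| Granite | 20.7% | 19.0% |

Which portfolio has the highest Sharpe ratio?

Granite

Darton: Sharpe ratio = (23.2% − 3.1%) / 26.9% = 0.747
Granite: Sharpe ratio = (20.7% − 3.1%) / 19.0% = 0.926
Highest: Granite (0.926).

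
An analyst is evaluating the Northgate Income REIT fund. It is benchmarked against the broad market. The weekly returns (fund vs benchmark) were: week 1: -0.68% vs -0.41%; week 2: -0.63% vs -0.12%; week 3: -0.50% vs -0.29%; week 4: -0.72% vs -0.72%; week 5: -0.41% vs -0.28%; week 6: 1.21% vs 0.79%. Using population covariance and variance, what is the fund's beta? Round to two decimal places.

1.37

r̄p = -0.2883%,  r̄m = -0.1717%
Cov = Σ(rp − r̄p)(rm − r̄m) / 6 = 0.2986
Var(rm) = Σ(rm − r̄m)² / 6 = 0.2184
β = Cov / Var = 0.2986 / 0.2184 = 1.3672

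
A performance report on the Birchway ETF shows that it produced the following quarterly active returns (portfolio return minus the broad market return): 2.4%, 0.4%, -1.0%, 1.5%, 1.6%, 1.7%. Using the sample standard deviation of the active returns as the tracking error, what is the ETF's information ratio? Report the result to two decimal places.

μ = (2.4 + 0.4 − 1 + 1.5 + 1.6 + 1.7) / 6 = 6.60 / 6 = 1.1000%
Sample σ = √[Σ(r − μ)² / 5] = √[7.3600 / 5] = √1.4720 = 1.2133%
IR = μ / tracking error = 1.1000 / 1.2133 = 0.9066

0.91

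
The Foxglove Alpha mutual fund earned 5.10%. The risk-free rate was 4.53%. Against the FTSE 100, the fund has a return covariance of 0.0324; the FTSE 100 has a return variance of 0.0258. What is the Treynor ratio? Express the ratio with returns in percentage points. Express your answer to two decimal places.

β = Cov / Var = 0.0324 / 0.0258 = 1.2558
Treynor = (Rp − Rf) / β = (5.10% − 4.53%) / 1.2558 = 0.57 / 1.2558 = 0.4539

0.45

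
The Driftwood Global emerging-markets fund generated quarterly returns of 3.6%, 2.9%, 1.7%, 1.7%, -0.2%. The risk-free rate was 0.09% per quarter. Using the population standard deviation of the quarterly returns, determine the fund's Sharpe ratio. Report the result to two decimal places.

1.43

r̄ = (3.6 + 2.9 + 1.7 + 1.7 − 0.2) / 5 = 1.9400%
Population std dev = √[8.3720 / 5] = 1.2940%
Sharpe = (r̄ − rf) / σ = (1.9400 − 0.09) / 1.2940 = 1.8500 / 1.2940 = 1.4297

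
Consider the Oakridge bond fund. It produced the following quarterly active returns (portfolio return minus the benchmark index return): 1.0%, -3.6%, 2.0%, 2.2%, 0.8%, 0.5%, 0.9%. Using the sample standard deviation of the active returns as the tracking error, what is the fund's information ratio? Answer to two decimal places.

μ = (1 − 3.6 + 2 + 2.2 + 0.8 + 0.5 + 0.9) / 7 = 0.5429%
Sample σ = √[Σ(r − μ)² / 6] = √[22.4371 / 6] = √3.7395 = 1.9338%
IR = μ / tracking error = 0.5429 / 1.9338 = 0.2807

0.28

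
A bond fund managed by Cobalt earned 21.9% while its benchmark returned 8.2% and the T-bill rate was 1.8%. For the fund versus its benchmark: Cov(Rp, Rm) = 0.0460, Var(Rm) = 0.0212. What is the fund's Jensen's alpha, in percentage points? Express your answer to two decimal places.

β = Cov / Var = 0.0460 / 0.0212 = 2.1698
E[R] = Rf + β(Rm − Rf) = 1.8% + 2.1698 × (8.2% − 1.8%) = 15.6867%
α = Rp − E[R] = 21.9% − 15.6867% = 6.2133

6.21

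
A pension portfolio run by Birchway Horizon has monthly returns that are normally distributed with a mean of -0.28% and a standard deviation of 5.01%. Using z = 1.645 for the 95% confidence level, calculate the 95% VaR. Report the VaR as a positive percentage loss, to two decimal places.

8.52

VaR (as % loss) = −(μ − z·σ) = −(-0.28% − 1.645 × 5.01%) = −(-8.52145%) = 8.52145%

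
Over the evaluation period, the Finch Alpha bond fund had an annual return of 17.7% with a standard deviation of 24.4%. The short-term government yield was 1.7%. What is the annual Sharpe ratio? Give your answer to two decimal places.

0.66

Sharpe = (Rp − Rf) / σp = (17.7% − 1.7%) / 24.4% = 16.00% / 24.4% = 0.6557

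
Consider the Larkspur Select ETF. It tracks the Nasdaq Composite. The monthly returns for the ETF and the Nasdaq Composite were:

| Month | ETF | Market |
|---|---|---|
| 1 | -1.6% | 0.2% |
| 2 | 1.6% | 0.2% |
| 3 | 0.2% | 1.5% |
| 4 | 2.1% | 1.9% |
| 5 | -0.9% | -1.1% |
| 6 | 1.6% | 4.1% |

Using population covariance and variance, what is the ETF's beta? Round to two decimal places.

0.52

r̄p = 0.5000%,  r̄m = 1.1333%
Cov = Σ(rp − r̄p)(rm − r̄m) / 6 = 1.4067
Var(rm) = Σ(rm − r̄m)² / 6 = 2.7089
β = Cov / Var = 1.4067 / 2.7089 = 0.5193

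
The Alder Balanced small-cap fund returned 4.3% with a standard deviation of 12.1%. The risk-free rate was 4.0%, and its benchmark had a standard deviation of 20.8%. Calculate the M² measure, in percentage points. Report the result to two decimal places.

4.52

Sharpe = (Rp − Rf) / σp = (4.3% − 4.0%) / 12.1% = 0.0248
M² = Rf + Sharpe × σm = 4.0% + 0.0248 × 20.8% = 4.5158%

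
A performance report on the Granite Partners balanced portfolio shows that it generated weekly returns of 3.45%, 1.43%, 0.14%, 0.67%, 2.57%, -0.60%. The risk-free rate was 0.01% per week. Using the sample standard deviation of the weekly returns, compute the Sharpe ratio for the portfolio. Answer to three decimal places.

0.832

μ = (3.45 + 1.43 + 0.14 + 0.67 + 2.57 − 0.6) / 6 = 7.660 / 6 = 1.2767%
Σ(r − μ)² = 11.6015; sample σ = √(11.6015/5) = 1.5233%
Sharpe = (μ − rf) / σ = (1.2767 − 0.01) / 1.5233 = 1.2667 / 1.5233 = 0.8315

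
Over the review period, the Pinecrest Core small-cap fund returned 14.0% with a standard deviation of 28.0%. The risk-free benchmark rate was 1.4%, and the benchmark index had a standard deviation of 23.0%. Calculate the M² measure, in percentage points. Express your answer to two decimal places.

11.75

Sharpe = (Rp − Rf) / σp = (14.0% − 1.4%) / 28.0% = 0.4500
M² = Rf + Sharpe × σm = 1.4% + 0.4500 × 23.0% = 11.7500%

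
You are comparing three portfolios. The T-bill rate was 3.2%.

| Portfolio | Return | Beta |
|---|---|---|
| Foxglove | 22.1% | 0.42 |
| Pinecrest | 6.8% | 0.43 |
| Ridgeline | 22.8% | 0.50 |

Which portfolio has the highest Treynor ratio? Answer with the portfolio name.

Foxglove: Treynor = (22.1% − 3.2%) / 0.42 = 45.000
Pinecrest: Treynor = (6.8% − 3.2%) / 0.43 = 8.372
Ridgeline: Treynor = (22.8% − 3.2%) / 0.50 = 39.200
Highest: Foxglove (45.000).

Foxglove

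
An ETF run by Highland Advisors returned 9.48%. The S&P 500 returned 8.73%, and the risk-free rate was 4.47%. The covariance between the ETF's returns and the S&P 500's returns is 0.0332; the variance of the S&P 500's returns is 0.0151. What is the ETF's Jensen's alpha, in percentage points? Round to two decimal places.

-4.36

β = Cov / Var = 0.0332 / 0.0151 = 2.1987
E[R] = Rf + β(Rm − Rf) = 4.47% + 2.1987 × (8.73% − 4.47%) = 13.8365%
α = Rp − E[R] = 9.48% − 13.8365% = -4.3565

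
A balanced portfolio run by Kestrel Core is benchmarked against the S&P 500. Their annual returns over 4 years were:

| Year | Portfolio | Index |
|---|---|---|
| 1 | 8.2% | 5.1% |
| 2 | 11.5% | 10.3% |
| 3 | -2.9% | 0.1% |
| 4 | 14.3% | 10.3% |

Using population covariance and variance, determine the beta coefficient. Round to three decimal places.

1.486

r̄p = 7.7750%,  r̄m = 6.4500%
Cov = Σ(rp − r̄p)(rm − r̄m) / 4 = 26.6688
Var(rm) = Σ(rm − r̄m)² / 4 = 17.9475
β = Cov / Var = 26.6688 / 17.9475 = 1.4859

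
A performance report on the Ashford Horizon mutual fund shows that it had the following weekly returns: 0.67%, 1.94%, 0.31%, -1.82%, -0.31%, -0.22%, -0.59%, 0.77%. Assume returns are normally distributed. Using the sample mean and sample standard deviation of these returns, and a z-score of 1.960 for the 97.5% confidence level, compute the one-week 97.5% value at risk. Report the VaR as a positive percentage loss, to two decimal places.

2.08

μ = (0.67 + 1.94 + 0.31 − 1.82 − 0.31 − 0.22 − 0.59 + 0.77) / 8 = 0.750 / 8 = 0.0938%
Σ(r − μ)² = (0.67 − 0.0938)² + (1.94 − 0.0938)² + (0.31 − 0.0938)² + … = 8.6362
sample σ = √(8.6362 / 7) = √1.2337 = 1.1107%
VaR = −(μ − z·σ) = −(0.0938 − 1.960 × 1.1107) = −(-2.0832) = 2.0832%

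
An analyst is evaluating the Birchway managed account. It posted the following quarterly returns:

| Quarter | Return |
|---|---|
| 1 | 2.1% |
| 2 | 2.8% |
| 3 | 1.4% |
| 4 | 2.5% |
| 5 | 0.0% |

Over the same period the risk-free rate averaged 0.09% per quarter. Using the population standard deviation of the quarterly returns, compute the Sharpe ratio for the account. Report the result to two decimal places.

Mean return r̄ = 8.80 / 5 = 1.7600%
Population std dev = √[4.9720 / 5] = 0.9972%
Sharpe = (r̄ − rf) / σ = (1.7600 − 0.09) / 0.9972 = 1.6700 / 0.9972 = 1.6747

1.67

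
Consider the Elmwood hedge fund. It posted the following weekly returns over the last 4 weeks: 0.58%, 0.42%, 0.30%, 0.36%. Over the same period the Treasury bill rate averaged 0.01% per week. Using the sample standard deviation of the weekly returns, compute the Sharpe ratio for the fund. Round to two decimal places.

3.36

Mean return r̄ = 1.660 / 4 = 0.4150%
Sample σ = √[Σ(r − r̄)² / 3] = √[0.0435 / 3] = √0.0145 = 0.1204%
Sharpe = (r̄ − rf) / σ = (0.4150 − 0.01) / 0.1204 = 0.4050 / 0.1204 = 3.3638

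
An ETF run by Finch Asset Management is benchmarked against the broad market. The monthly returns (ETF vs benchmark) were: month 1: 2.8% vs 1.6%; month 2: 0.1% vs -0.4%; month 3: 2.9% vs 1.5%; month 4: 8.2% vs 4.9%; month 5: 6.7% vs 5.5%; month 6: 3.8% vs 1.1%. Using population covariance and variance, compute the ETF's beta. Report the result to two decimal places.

1.19

r̄p = 4.0833%,  r̄m = 2.3667%
Cov = Σ(rp − r̄p)(rm − r̄m) / 6 = 5.3361
Var(rm) = Σ(rm − r̄m)² / 6 = 4.4722
β = Cov / Var = 5.3361 / 4.4722 = 1.1932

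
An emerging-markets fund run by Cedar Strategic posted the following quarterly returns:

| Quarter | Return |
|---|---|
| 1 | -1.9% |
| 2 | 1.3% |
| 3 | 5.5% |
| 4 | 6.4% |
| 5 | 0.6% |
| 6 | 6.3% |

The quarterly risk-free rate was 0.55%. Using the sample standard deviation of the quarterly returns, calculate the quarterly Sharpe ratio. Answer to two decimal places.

Mean return r̄ = 18.20 / 6 = 3.0333%
Σ(r − r̄)² = 61.3533; sample σ = √(61.3533/5) = 3.5030%
Sharpe = (r̄ − rf) / σ = (3.0333 − 0.55) / 3.5030 = 2.4833 / 3.5030 = 0.7089

0.71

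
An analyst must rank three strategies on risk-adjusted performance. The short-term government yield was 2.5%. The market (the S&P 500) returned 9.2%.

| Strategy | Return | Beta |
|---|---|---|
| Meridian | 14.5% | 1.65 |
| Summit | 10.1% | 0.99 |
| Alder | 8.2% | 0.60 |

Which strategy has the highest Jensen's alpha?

Alder

Meridian: α = 14.5% − [2.5% + 1.65 × (9.2% − 2.5%)] = 0.945
Summit: α = 10.1% − [2.5% + 0.99 × (9.2% − 2.5%)] = 0.967
Alder: α = 8.2% − [2.5% + 0.60 × (9.2% − 2.5%)] = 1.680
Highest: Alder (1.680).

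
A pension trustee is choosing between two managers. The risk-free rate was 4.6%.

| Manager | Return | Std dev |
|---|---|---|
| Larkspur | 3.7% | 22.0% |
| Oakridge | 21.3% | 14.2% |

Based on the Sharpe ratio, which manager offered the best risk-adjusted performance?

Larkspur: Sharpe ratio = (3.7% − 4.6%) / 22.0% = -0.041
Oakridge: Sharpe ratio = (21.3% − 4.6%) / 14.2% = 1.176
Highest: Oakridge (1.176).

Oakridge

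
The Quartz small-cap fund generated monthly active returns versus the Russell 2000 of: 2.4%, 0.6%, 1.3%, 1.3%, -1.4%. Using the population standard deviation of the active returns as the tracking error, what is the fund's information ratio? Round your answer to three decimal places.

μ = (2.4 + 0.6 + 1.3 + 1.3 − 1.4) / 5 = 4.20 / 5 = 0.8400%
Σ(r − μ)² = 7.9320; population σ = √(7.9320/5) = 1.2595%
IR = μ / tracking error = 0.8400 / 1.2595 = 0.6669

0.667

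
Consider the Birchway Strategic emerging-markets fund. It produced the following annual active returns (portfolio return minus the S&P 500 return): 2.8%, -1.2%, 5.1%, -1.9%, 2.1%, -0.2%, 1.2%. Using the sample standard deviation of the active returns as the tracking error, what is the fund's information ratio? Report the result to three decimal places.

r̄ = (2.8 − 1.2 + 5.1 − 1.9 + 2.1 − 0.2 + 1.2) / 7 = 1.1286%
Σ(r − r̄)² = 35.8743; sample σ = √(35.8743/6) = 2.4452%
IR = r̄ / tracking error = 1.1286 / 2.4452 = 0.4616

0.462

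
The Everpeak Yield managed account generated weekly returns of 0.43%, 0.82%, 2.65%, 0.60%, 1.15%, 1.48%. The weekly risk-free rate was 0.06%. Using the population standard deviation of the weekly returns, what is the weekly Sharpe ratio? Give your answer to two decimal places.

1.53

r̄ = (0.43 + 0.82 + 2.65 + 0.6 + 1.15 + 1.48) / 6 = 7.130 / 6 = 1.1883%
Population std dev = √[3.2799 / 6] = 0.7394%
Sharpe = (r̄ − rf) / σ = (1.1883 − 0.06) / 0.7394 = 1.1283 / 0.7394 = 1.5260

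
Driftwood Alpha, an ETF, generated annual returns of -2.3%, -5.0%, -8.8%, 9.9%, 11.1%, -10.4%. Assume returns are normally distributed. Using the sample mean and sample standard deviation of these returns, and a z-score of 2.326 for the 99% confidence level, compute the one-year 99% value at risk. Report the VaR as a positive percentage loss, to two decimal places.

22.54

Mean return μ = -5.50 / 6 = -0.9167%
Sample std dev = √[432.0683 / 5] = 9.2959%
VaR = −(μ − z·σ) = −(-0.9167 − 2.326 × 9.2959) = −(-22.5390) = 22.5390%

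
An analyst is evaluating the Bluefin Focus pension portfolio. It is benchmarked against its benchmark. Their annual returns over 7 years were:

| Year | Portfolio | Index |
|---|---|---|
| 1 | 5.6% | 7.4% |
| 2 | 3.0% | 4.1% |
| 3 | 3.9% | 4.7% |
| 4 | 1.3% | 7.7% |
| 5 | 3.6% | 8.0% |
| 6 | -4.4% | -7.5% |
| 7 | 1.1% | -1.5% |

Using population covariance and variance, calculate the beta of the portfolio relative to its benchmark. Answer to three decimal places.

r̄p = 2.0143%,  r̄m = 3.2714%
Cov = Σ(rp − r̄p)(rm − r̄m) / 7 = 13.7290
Var(rm) = Σ(rm − r̄m)² / 7 = 28.6478
β = Cov / Var = 13.7290 / 28.6478 = 0.4792

0.479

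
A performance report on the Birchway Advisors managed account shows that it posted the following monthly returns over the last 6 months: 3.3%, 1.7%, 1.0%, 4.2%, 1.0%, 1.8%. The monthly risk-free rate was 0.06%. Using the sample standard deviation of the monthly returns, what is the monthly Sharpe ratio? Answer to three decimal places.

1.616

r̄ = (3.3 + 1.7 + 1 + 4.2 + 1 + 1.8) / 6 = 2.1667%
Sample σ = √[Σ(r − r̄)² / 5] = √[8.4933 / 5] = √1.6987 = 1.3033%
Sharpe = (r̄ − rf) / σ = (2.1667 − 0.06) / 1.3033 = 2.1067 / 1.3033 = 1.6164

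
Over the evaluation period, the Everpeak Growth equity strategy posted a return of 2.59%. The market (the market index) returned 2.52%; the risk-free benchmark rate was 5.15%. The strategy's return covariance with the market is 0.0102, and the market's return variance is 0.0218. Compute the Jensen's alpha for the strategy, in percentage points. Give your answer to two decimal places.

-1.33

β = Cov / Var = 0.0102 / 0.0218 = 0.4679
E[R] = Rf + β(Rm − Rf) = 5.15% + 0.4679 × (2.52% − 5.15%) = 3.9194%
α = Rp − E[R] = 2.59% − 3.9194% = -1.3294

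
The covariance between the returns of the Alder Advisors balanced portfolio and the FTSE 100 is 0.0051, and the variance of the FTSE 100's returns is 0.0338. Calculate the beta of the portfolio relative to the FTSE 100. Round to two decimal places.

β = Cov(Rp, Rm) / Var(Rm) = 0.0051 / 0.0338 = 0.1509

0.15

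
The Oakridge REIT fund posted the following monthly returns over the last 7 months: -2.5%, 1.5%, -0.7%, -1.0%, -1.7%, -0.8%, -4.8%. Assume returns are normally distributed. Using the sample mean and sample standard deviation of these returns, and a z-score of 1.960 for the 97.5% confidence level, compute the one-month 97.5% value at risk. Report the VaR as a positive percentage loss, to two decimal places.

5.21

Mean return r̄ = -10.00 / 7 = -1.4286%
Sample std dev = √[22.2743 / 6] = 1.9268%
VaR = −(r̄ − z·σ) = −(-1.4286 − 1.960 × 1.9268) = −(-5.2051) = 5.2051%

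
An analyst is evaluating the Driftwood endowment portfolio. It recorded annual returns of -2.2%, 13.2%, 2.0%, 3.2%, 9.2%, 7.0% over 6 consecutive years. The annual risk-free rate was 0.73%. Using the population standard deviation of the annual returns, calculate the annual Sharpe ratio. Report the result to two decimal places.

0.93

r̄ = (-2.2 + 13.2 + 2 + 3.2 + 9.2 + 7) / 6 = 32.40 / 6 = 5.4000%
Population σ = √[Σ(r − r̄)² / 6] = √[152.0000 / 6] = √25.3333 = 5.0332%
Sharpe = (r̄ − rf) / σ = (5.4000 − 0.73) / 5.0332 = 4.6700 / 5.0332 = 0.9278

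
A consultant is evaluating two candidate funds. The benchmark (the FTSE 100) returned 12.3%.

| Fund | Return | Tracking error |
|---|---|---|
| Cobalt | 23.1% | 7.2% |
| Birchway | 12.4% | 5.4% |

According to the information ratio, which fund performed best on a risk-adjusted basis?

Cobalt: IR = (23.1% − 12.3%) / 7.2% = 1.500
Birchway: IR = (12.4% − 12.3%) / 5.4% = 0.019
Highest: Cobalt (1.500).

Cobalt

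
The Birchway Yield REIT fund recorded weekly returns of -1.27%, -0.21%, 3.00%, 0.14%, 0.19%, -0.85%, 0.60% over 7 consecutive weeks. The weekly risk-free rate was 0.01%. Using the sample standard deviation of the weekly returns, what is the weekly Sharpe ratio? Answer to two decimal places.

0.16

μ = (-1.27 − 0.21 + 3 + 0.14 + 0.19 − 0.85 + 0.6) / 7 = 1.600 / 7 = 0.2286%
Sample σ = √[Σ(r − μ)² / 6] = √[11.4295 / 6] = √1.9049 = 1.3802%
Sharpe = (μ − rf) / σ = (0.2286 − 0.01) / 1.3802 = 0.2186 / 1.3802 = 0.1584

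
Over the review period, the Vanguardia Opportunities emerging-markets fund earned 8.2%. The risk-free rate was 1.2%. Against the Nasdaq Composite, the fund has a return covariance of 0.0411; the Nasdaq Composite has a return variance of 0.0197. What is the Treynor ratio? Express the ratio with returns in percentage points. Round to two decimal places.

β = Cov / Var = 0.0411 / 0.0197 = 2.0863
Treynor = (Rp − Rf) / β = (8.2% − 1.2%) / 2.0863 = 7.00 / 2.0863 = 3.3552

3.36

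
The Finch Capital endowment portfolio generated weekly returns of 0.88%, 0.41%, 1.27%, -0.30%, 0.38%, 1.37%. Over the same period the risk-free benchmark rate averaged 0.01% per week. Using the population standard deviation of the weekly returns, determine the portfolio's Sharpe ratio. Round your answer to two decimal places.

r̄ = (0.88 + 0.41 + 1.27 − 0.3 + 0.38 + 1.37) / 6 = 0.6683%
Population std dev = √[1.9867 / 6] = 0.5754%
Sharpe = (r̄ − rf) / σ = (0.6683 − 0.01) / 0.5754 = 0.6583 / 0.5754 = 1.1441

1.14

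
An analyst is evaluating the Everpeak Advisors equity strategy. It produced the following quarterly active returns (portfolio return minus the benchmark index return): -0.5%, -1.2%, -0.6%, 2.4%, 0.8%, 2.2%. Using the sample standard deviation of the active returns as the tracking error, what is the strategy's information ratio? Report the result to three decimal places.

r̄ = (-0.5 − 1.2 − 0.6 + 2.4 + 0.8 + 2.2) / 6 = 0.5167%
Sample σ = √[Σ(r − r̄)² / 5] = √[11.6883 / 5] = √2.3377 = 1.5290%
IR = r̄ / tracking error = 0.5167 / 1.5290 = 0.3379

0.338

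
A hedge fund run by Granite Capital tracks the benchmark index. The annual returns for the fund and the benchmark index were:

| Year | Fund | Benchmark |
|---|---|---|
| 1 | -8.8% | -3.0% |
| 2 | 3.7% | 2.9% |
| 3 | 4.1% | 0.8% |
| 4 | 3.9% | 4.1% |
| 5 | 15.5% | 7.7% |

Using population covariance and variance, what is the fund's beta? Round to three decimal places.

2.063

r̄p = 3.6800%,  r̄m = 2.5000%
Cov = Σ(rp − r̄p)(rm − r̄m) / 5 = 25.9500
Var(rm) = Σ(rm − r̄m)² / 5 = 12.5800
β = Cov / Var = 25.9500 / 12.5800 = 2.0628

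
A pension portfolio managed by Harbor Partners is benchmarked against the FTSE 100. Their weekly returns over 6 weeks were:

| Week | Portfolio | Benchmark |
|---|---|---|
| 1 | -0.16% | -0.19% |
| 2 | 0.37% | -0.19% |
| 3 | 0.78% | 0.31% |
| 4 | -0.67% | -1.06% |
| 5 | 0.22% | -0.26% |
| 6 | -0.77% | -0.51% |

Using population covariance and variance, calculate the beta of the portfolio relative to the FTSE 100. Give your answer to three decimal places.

r̄p = -0.0383%,  r̄m = -0.3167%
Cov = Σ(rp − r̄p)(rm − r̄m) / 6 = 0.1958
Var(rm) = Σ(rm − r̄m)² / 6 = 0.1697
β = Cov / Var = 0.1958 / 0.1697 = 1.1538

1.154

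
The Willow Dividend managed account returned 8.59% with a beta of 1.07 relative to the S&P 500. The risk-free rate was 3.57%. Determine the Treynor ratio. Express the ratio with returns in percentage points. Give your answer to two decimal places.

Treynor = (Rp − Rf) / β = (8.59% − 3.57%) / 1.07 = 5.02 / 1.07 = 4.6916

4.69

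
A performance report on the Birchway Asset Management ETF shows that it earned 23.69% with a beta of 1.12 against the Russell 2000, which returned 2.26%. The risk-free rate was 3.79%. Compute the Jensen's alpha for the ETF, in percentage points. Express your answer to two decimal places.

21.61

CAPM expected return = Rf + β(Rm − Rf) = 3.79% + 1.12 × (2.26% − 3.79%) = 3.79 + 1.12 × -1.53 = 2.0764%
Jensen's α = Rp − E[R] = 23.69% − 2.0764% = 21.6136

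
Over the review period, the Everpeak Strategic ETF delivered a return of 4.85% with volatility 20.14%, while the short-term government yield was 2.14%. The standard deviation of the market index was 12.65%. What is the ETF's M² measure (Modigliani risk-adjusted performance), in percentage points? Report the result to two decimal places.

Sharpe = (Rp − Rf) / σp = (4.85% − 2.14%) / 20.14% = 0.1346
M² = Rf + Sharpe × σm = 2.14% + 0.1346 × 12.65% = 3.8427%

3.84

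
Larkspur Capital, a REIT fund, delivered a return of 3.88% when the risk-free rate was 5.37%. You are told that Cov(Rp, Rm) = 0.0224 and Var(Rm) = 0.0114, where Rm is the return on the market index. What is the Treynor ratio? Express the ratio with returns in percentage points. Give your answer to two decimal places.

β = Cov / Var = 0.0224 / 0.0114 = 1.9649
Treynor = (Rp − Rf) / β = (3.88% − 5.37%) / 1.9649 = -1.49 / 1.9649 = -0.7583

-0.76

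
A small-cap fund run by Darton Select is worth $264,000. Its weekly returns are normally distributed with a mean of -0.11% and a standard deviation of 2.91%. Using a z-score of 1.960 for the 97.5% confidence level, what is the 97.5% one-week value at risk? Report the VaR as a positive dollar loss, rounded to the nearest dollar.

Return at the 97.5% tail: μ − z·σ = -0.11% − 1.960 × 2.91% = -0.11 − 5.7036 = -5.8136%
VaR = −(-5.8136%) × $264,000 = 5.8136% × $264,000 = $15,348

$15,348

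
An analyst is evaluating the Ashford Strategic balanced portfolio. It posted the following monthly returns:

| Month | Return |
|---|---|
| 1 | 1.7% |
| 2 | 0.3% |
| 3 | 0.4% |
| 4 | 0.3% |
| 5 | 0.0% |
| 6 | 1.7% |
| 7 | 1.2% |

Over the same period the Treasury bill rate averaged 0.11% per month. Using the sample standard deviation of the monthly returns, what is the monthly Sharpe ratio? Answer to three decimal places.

r̄ = (1.7 + 0.3 + 0.4 + 0.3 + 0 + 1.7 + 1.2) / 7 = 0.8000%
Σ(r − r̄)² = 3.0800; sample σ = √(3.0800/6) = 0.7165%
Sharpe = (r̄ − rf) / σ = (0.8000 − 0.11) / 0.7165 = 0.6900 / 0.7165 = 0.9630

0.963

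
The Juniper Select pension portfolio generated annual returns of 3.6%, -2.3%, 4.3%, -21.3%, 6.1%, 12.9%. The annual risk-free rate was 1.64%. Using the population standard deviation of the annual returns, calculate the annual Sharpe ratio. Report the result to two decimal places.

μ = (3.6 − 2.3 + 4.3 − 21.3 + 6.1 + 12.9) / 6 = 3.30 / 6 = 0.5500%
Σ(r − μ)² = 692.2350; population σ = √(692.2350/6) = 10.7412%
Sharpe = (μ − rf) / σ = (0.5500 − 1.64) / 10.7412 = -1.0900 / 10.7412 = -0.1015

-0.10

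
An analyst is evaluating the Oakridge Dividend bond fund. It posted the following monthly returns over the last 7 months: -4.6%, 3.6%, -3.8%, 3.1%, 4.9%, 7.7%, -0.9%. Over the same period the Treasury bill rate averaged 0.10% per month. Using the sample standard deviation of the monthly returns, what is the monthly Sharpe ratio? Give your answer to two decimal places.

Mean return r̄ = 10.00 / 7 = 1.4286%
Sample std dev = √[127.9943 / 6] = 4.6187%
Sharpe = (r̄ − rf) / σ = (1.4286 − 0.1) / 4.6187 = 1.3286 / 4.6187 = 0.2877

0.29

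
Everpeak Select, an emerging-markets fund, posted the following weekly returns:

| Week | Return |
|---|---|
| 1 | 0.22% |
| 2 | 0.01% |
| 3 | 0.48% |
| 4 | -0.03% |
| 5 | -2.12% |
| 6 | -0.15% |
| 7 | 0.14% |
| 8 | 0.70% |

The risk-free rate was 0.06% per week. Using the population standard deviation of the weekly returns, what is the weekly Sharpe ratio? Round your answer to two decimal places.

r̄ = (0.22 + 0.01 + 0.48 − 0.03 − 2.12 − 0.15 + 0.14 + 0.7) / 8 = -0.750 / 8 = -0.0938%
Σ(r − r̄)² = (0.22 − (-0.0938))² + (0.01 − (-0.0938))² + (0.48 − (-0.0938))² + … = 5.2360
population σ = √(5.2360 / 8) = √0.6545 = 0.8090%
Sharpe = (r̄ − rf) / σ = (-0.0938 − 0.06) / 0.8090 = -0.1538 / 0.8090 = -0.1901

-0.19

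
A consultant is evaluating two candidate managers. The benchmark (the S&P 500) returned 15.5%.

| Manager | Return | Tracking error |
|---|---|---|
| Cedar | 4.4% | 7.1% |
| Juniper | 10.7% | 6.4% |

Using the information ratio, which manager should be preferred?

Juniper

Cedar: IR = (4.4% − 15.5%) / 7.1% = -1.563
Juniper: IR = (10.7% − 15.5%) / 6.4% = -0.750
Highest: Juniper (-0.750).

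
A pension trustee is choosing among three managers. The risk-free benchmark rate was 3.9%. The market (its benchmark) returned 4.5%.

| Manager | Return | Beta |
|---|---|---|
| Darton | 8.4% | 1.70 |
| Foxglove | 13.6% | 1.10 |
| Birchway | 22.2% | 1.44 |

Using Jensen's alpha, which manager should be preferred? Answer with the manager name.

Birchway

Darton: α = 8.4% − [3.9% + 1.70 × (4.5% − 3.9%)] = 3.480
Foxglove: α = 13.6% − [3.9% + 1.10 × (4.5% − 3.9%)] = 9.040
Birchway: α = 22.2% − [3.9% + 1.44 × (4.5% − 3.9%)] = 17.436
Highest: Birchway (17.436).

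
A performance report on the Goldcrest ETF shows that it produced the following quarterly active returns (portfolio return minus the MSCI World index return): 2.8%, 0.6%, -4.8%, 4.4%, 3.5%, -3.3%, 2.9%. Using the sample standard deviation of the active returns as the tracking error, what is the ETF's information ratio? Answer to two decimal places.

0.24

μ = (2.8 + 0.6 − 4.8 + 4.4 + 3.5 − 3.3 + 2.9) / 7 = 0.8714%
Sample std dev = √[76.8343 / 6] = 3.5785%
IR = μ / tracking error = 0.8714 / 3.5785 = 0.2435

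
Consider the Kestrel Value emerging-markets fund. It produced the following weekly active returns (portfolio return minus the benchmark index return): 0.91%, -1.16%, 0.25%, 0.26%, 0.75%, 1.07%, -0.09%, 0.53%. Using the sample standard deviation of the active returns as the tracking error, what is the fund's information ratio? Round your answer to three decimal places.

0.445

μ = (0.91 − 1.16 + 0.25 + 0.26 + 0.75 + 1.07 − 0.09 + 0.53) / 8 = 2.520 / 8 = 0.3150%
Sample std dev = √[3.5064 / 7] = 0.7078%
IR = μ / tracking error = 0.3150 / 0.7078 = 0.4450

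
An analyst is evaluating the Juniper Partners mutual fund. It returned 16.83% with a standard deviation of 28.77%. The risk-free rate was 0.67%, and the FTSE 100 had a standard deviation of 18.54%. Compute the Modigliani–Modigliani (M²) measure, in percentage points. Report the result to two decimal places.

Sharpe = (Rp − Rf) / σp = (16.83% − 0.67%) / 28.77% = 0.5617
M² = Rf + Sharpe × σm = 0.67% + 0.5617 × 18.54% = 11.0839%

11.08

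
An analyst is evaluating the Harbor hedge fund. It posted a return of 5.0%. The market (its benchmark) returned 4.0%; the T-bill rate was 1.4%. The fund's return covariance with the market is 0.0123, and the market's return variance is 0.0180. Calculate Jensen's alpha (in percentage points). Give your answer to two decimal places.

β = Cov / Var = 0.0123 / 0.0180 = 0.6833
E[R] = Rf + β(Rm − Rf) = 1.4% + 0.6833 × (4.0% − 1.4%) = 3.1766%
α = Rp − E[R] = 5.0% − 3.1766% = 1.8234

1.82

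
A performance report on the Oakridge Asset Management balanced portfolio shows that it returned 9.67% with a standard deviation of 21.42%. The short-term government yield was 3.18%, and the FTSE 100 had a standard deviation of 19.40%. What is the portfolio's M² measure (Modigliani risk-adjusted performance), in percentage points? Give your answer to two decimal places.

9.06

Sharpe = (Rp − Rf) / σp = (9.67% − 3.18%) / 21.42% = 0.3030
M² = Rf + Sharpe × σm = 3.18% + 0.3030 × 19.40% = 9.0582%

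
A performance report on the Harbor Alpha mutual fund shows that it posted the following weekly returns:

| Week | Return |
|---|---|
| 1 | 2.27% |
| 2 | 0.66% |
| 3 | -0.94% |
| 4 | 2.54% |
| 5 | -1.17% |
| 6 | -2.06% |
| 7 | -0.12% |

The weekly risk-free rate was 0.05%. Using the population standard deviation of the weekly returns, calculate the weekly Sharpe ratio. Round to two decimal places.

r̄ = (2.27 + 0.66 − 0.94 + 2.54 − 1.17 − 2.06 − 0.12) / 7 = 0.1686%
Population σ = √[Σ(r − r̄)² / 7] = √[18.3517 / 7] = √2.6217 = 1.6192%
Sharpe = (r̄ − rf) / σ = (0.1686 − 0.05) / 1.6192 = 0.1186 / 1.6192 = 0.0732

0.07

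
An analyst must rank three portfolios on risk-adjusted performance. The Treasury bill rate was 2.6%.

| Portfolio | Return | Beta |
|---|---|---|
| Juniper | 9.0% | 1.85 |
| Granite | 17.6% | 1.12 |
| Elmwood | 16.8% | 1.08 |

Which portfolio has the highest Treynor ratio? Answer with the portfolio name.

Juniper: Treynor = (9.0% − 2.6%) / 1.85 = 3.459
Granite: Treynor = (17.6% − 2.6%) / 1.12 = 13.393
Elmwood: Treynor = (16.8% − 2.6%) / 1.08 = 13.148
Highest: Granite (13.393).

Granite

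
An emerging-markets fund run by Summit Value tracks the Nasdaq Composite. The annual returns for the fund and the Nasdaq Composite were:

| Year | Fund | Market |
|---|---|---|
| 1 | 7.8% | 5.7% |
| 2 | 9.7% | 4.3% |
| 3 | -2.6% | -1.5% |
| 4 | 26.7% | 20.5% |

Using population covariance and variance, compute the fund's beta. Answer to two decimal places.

1.28

r̄p = 10.4000%,  r̄m = 7.2500%
Cov = Σ(rp − r̄p)(rm − r̄m) / 4 = 83.9550
Var(rm) = Σ(rm − r̄m)² / 4 = 65.8075
β = Cov / Var = 83.9550 / 65.8075 = 1.2758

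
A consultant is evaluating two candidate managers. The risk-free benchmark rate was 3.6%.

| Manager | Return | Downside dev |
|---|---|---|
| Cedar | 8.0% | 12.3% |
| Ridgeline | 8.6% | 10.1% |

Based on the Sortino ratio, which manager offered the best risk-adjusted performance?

Ridgeline

Cedar: Sortino ratio = (8.0% − 3.6%) / 12.3% = 0.358
Ridgeline: Sortino ratio = (8.6% − 3.6%) / 10.1% = 0.495
Highest: Ridgeline (0.495).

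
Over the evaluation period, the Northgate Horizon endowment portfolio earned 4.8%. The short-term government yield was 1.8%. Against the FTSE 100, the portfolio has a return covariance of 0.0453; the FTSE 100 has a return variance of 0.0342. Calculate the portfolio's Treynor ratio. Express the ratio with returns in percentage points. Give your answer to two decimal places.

2.26

β = Cov / Var = 0.0453 / 0.0342 = 1.3246
Treynor = (Rp − Rf) / β = (4.8% − 1.8%) / 1.3246 = 3.00 / 1.3246 = 2.2648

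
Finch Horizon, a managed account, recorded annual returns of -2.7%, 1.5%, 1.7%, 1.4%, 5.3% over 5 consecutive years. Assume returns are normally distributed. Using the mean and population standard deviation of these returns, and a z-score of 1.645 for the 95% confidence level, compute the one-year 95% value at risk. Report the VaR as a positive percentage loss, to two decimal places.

Mean return μ = 7.20 / 5 = 1.4400%
Population σ = √[Σ(r − μ)² / 5] = √[32.1120 / 5] = √6.4224 = 2.5342%
VaR = −(μ − z·σ) = −(1.4400 − 1.645 × 2.5342) = −(-2.7288) = 2.7288%

2.73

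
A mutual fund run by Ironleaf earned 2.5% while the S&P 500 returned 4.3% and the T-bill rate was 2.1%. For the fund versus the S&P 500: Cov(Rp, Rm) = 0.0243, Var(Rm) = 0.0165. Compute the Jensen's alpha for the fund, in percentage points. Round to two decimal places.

-2.84

β = Cov / Var = 0.0243 / 0.0165 = 1.4727
E[R] = Rf + β(Rm − Rf) = 2.1% + 1.4727 × (4.3% − 2.1%) = 5.3399%
α = Rp − E[R] = 2.5% − 5.3399% = -2.8399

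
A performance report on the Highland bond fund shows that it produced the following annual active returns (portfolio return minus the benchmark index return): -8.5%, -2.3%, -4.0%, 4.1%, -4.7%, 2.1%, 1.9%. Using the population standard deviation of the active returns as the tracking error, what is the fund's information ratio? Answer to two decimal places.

μ = (-8.5 − 2.3 − 4 + 4.1 − 4.7 + 2.1 + 1.9) / 7 = -1.6286%
Σ(r − μ)² = (-8.5 − (-1.6286))² + (-2.3 − (-1.6286))² + … = 121.8943
population σ = √(121.8943 / 7) = √17.4135 = 4.1729%
IR = μ / tracking error = -1.6286 / 4.1729 = -0.3903

-0.39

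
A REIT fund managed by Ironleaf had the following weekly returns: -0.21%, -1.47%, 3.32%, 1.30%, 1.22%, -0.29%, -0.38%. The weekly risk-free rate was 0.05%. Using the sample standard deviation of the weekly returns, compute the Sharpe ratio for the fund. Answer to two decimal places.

0.28

r̄ = (-0.21 − 1.47 + 3.32 + 1.3 + 1.22 − 0.29 − 0.38) / 7 = 0.4986%
Σ(r − r̄)² = (-0.21 − 0.4986)² + (-1.47 − 0.4986)² + (3.32 − 0.4986)² + … = 14.8943
σ = √[14.8943 / 6] = 1.5756%
Sharpe = (r̄ − rf) / σ = (0.4986 − 0.05) / 1.5756 = 0.4486 / 1.5756 = 0.2847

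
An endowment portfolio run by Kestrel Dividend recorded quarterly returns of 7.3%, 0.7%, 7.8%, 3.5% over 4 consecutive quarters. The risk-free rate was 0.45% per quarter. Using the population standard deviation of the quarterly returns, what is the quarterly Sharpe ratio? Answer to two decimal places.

1.51

r̄ = (7.3 + 0.7 + 7.8 + 3.5) / 4 = 4.8250%
Population std dev = √[33.7475 / 4] = 2.9046%
Sharpe = (r̄ − rf) / σ = (4.8250 − 0.45) / 2.9046 = 4.3750 / 2.9046 = 1.5062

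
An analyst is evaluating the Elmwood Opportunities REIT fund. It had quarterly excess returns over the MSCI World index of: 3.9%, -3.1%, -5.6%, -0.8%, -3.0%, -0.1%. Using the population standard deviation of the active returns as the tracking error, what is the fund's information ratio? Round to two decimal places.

-0.49

Mean return r̄ = -8.70 / 6 = -1.4500%
Σ(r − r̄)² = 53.2150; population σ = √(53.2150/6) = 2.9781%
IR = r̄ / tracking error = -1.4500 / 2.9781 = -0.4869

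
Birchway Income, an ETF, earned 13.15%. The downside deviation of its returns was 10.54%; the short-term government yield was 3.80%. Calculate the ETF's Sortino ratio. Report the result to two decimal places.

0.89

Sortino = (Rp − Rf) / σd = (13.15% − 3.80%) / 10.54% = 9.35% / 10.54% = 0.8871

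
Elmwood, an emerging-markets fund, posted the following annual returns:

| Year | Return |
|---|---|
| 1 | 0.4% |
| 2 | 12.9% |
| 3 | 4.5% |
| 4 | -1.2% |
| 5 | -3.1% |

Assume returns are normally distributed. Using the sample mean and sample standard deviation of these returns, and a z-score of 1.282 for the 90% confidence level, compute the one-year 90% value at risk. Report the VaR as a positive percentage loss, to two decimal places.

5.44

r̄ = (0.4 + 12.9 + 4.5 − 1.2 − 3.1) / 5 = 2.7000%
Sample σ = √[Σ(r − r̄)² / 4] = √[161.4200 / 4] = √40.3550 = 6.3526%
VaR = −(r̄ − z·σ) = −(2.7000 − 1.282 × 6.3526) = −(-5.4440) = 5.4440%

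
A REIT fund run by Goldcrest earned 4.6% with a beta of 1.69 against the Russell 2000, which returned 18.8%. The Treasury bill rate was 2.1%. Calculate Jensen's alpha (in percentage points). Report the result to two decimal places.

-25.72

CAPM expected return = Rf + β(Rm − Rf) = 2.1% + 1.69 × (18.8% − 2.1%) = 2.1 + 1.69 × 16.70 = 30.3230%
Jensen's α = Rp − E[R] = 4.6% − 30.3230% = -25.7230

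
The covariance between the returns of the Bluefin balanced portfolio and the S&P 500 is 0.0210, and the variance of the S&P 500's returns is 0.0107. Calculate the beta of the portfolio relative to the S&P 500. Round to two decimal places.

1.96

β = Cov(Rp, Rm) / Var(Rm) = 0.0210 / 0.0107 = 1.9626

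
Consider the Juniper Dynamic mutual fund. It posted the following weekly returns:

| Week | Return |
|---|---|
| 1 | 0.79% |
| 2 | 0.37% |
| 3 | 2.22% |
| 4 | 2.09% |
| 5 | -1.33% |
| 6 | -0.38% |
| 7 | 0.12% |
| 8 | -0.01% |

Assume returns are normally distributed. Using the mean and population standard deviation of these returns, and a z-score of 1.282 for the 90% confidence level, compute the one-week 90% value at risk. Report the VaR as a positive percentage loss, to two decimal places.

Mean return μ = 3.870 / 8 = 0.4838%
Population σ = √[Σ(r − μ)² / 8] = √[10.1132 / 8] = √1.2642 = 1.1244%
VaR = −(μ − z·σ) = −(0.4838 − 1.282 × 1.1244) = −(-0.9577) = 0.9577%

0.96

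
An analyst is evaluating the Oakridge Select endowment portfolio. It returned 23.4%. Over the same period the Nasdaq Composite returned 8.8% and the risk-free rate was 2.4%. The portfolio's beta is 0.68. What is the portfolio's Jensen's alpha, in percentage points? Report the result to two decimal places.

CAPM expected return = Rf + β(Rm − Rf) = 2.4% + 0.68 × (8.8% − 2.4%) = 2.4 + 0.68 × 6.40 = 6.7520%
Jensen's α = Rp − E[R] = 23.4% − 6.7520% = 16.6480

16.65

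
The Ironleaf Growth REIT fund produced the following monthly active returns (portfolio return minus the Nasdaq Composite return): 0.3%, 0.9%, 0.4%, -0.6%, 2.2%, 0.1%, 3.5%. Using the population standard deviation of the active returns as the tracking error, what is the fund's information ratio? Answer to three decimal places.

0.745

Mean return μ = 6.80 / 7 = 0.9714%
Σ(r − μ)² = (0.3 − 0.9714)² + (0.9 − 0.9714)² + (0.4 − 0.9714)² + … = 11.9143
population σ = √(11.9143 / 7) = √1.7020 = 1.3046%
IR = μ / tracking error = 0.9714 / 1.3046 = 0.7446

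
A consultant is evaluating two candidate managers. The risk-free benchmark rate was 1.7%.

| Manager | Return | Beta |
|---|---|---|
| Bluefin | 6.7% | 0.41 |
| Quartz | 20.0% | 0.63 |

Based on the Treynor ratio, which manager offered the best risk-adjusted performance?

Quartz

Bluefin: Treynor = (6.7% − 1.7%) / 0.41 = 12.195
Quartz: Treynor = (20.0% − 1.7%) / 0.63 = 29.048
Highest: Quartz (29.048).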